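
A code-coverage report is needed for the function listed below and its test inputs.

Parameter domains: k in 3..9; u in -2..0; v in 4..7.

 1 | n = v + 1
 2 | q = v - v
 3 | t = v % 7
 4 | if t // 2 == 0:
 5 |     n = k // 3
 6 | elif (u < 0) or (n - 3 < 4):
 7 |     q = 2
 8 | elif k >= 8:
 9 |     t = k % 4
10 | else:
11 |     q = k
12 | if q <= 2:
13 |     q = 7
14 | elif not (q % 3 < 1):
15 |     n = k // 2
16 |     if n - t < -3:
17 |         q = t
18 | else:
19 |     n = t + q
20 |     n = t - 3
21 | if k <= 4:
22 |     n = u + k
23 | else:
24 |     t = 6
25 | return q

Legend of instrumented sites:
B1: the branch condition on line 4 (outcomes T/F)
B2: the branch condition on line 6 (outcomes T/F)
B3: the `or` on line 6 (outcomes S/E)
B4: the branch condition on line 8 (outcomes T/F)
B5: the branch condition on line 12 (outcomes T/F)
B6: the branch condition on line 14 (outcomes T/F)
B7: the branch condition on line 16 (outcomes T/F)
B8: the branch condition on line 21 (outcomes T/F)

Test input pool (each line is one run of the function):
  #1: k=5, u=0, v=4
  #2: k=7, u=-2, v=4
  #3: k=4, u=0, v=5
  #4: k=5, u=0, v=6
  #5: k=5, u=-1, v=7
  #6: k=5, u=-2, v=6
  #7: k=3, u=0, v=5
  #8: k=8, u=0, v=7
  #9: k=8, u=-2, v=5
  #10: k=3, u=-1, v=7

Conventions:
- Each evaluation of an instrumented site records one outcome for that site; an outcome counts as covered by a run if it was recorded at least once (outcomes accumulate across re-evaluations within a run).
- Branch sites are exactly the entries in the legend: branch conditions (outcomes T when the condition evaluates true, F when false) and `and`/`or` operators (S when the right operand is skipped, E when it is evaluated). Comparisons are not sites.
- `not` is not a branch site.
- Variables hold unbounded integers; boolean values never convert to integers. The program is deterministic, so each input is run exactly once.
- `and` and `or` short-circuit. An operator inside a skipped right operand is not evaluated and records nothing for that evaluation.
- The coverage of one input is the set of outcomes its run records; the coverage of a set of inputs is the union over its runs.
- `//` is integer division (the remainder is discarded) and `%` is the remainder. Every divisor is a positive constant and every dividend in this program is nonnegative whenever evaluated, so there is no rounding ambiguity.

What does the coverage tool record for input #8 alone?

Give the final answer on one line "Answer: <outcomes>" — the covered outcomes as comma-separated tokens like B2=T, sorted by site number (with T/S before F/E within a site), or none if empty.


Tracing the run of input #8 (k=8, u=0, v=7):
  B1->T, B5->T, B8->F
distinct outcomes covered: B1=T, B5=T, B8=F
Answer: B1=T, B5=T, B8=F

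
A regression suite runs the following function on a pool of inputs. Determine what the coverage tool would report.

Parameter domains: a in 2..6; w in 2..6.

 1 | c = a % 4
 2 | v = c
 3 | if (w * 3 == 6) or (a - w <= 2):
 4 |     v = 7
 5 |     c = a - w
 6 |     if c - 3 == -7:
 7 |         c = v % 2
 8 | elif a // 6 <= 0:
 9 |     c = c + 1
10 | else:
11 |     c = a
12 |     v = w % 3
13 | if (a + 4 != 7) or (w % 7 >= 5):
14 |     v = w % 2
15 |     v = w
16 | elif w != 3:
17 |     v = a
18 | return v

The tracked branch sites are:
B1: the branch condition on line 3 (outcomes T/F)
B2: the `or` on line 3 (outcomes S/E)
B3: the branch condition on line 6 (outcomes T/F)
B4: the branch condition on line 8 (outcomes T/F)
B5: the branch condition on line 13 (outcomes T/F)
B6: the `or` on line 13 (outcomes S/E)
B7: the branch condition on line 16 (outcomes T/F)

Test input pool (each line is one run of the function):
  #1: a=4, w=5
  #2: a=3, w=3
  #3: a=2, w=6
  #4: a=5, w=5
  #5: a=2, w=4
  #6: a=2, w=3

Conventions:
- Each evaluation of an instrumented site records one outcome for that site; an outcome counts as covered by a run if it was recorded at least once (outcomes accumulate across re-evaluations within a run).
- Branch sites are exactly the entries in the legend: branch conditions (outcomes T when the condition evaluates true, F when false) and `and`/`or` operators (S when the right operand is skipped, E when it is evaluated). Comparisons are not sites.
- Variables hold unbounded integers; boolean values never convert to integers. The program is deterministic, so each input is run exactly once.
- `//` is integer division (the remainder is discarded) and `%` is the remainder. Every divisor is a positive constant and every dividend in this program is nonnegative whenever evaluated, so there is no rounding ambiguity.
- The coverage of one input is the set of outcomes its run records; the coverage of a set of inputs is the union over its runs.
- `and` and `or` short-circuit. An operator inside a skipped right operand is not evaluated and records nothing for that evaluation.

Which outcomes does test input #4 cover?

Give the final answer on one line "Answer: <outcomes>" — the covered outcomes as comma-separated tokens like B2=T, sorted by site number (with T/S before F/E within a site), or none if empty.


Running input #4 (a=5, w=5), event by event:
  B2->E, B1->T, B3->F, B6->S, B5->T
collecting distinct outcomes: B1=T, B2=E, B3=F, B5=T, B6=S
Answer: B1=T, B2=E, B3=F, B5=T, B6=S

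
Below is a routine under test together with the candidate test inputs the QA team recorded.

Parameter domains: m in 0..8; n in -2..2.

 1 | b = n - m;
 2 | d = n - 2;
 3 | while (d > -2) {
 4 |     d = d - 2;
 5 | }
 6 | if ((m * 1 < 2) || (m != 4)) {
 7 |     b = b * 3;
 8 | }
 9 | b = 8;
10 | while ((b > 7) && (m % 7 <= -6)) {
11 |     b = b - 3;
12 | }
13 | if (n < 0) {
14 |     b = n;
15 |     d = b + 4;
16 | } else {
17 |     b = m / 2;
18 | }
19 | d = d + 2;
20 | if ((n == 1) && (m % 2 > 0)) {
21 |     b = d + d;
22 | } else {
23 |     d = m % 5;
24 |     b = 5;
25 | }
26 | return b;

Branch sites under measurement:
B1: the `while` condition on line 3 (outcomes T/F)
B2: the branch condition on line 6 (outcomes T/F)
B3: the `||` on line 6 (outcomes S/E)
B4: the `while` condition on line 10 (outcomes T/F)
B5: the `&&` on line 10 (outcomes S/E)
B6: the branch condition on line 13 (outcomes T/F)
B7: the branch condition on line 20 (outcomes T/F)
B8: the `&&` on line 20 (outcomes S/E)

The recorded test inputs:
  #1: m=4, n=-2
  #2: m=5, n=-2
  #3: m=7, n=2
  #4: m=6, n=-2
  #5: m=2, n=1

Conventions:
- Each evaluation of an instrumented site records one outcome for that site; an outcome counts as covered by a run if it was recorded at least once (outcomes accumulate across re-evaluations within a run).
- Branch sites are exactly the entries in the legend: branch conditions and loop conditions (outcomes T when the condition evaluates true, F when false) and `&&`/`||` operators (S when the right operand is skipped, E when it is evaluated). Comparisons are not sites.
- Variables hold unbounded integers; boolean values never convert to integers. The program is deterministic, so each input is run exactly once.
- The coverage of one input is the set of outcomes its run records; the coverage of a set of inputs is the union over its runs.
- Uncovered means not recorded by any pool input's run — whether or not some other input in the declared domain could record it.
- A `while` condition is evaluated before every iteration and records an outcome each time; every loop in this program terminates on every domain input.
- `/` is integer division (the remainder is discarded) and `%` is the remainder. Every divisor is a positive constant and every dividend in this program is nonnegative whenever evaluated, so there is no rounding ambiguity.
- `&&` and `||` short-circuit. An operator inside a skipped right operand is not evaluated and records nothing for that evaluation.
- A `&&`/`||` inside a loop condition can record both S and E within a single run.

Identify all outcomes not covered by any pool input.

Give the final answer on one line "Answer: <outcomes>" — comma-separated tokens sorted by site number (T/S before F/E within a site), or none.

test 1 (m=4, n=-2) fires B1->F, B3->E, B2->F, B5->E, B4->F, B6->T, B8->S, B7->F; hits B1=F, B2=F, B3=E, B4=F, B5=E, B6=T, B7=F, B8=S
test 2 (m=5, n=-2) fires B1->F, B3->E, B2->T, B5->E, B4->F, B6->T, B8->S, B7->F; hits B1=F, B2=T, B3=E, B4=F, B5=E, B6=T, B7=F, B8=S
test 3 (m=7, n=2) fires B1->T, B1->F, B3->E, B2->T, B5->E, B4->F, B6->F, B8->S, B7->F; hits B1=T, B1=F, B2=T, B3=E, B4=F, B5=E, B6=F, B7=F, B8=S
test 4 (m=6, n=-2) fires B1->F, B3->E, B2->T, B5->E, B4->F, B6->T, B8->S, B7->F; hits B1=F, B2=T, B3=E, B4=F, B5=E, B6=T, B7=F, B8=S
test 5 (m=2, n=1) fires B1->T, B1->F, B3->E, B2->T, B5->E, B4->F, B6->F, B8->E, B7->F; hits B1=T, B1=F, B2=T, B3=E, B4=F, B5=E, B6=F, B7=F, B8=E
union over the pool: B1=T, B1=F, B2=T, B2=F, B3=E, B4=F, B5=E, B6=T, B6=F, B7=F, B8=S, B8=E
uncovered (4 of 16): B3=S, B4=T, B5=S, B7=T

Answer: B3=S, B4=T, B5=S, B7=T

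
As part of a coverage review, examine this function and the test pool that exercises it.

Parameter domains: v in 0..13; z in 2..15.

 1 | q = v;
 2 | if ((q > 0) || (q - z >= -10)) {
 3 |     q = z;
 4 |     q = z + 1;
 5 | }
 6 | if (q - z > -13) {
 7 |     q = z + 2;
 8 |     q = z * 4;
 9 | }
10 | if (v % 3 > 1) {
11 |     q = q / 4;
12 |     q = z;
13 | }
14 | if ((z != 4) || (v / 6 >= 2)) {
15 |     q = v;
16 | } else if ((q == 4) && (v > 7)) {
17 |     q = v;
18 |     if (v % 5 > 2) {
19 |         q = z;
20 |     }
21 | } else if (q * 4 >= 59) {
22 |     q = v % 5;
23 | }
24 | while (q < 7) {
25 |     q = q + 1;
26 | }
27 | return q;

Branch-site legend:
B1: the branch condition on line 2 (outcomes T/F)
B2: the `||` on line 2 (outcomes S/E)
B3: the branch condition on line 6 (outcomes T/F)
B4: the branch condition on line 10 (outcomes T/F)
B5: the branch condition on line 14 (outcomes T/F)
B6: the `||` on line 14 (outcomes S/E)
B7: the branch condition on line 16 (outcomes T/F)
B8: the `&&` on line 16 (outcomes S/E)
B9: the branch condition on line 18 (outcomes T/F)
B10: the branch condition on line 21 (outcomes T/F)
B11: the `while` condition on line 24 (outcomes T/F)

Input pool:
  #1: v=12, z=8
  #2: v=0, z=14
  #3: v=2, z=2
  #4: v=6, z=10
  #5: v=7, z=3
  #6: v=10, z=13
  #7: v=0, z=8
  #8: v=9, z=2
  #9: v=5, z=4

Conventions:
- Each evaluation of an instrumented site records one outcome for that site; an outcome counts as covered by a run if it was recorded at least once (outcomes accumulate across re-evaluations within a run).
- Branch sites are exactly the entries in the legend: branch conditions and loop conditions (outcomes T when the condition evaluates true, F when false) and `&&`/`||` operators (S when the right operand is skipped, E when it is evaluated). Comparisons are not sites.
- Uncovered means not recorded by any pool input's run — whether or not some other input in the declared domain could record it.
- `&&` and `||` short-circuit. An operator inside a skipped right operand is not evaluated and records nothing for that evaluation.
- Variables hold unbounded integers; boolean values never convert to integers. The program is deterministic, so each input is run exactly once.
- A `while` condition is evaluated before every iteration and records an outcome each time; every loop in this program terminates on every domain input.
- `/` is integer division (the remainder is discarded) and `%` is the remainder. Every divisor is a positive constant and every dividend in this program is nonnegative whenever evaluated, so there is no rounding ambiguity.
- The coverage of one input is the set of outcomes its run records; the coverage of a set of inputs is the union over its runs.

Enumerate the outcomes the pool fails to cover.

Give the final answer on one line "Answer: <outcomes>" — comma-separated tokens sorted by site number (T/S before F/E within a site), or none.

run #1 (v=12, z=8) records B1=T, B2=S, B3=T, B4=F, B5=T, B6=S, B11=F
run #2 (v=0, z=14) records B1=F, B2=E, B3=F, B4=F, B5=T, B6=S, B11=T, B11=F
run #3 (v=2, z=2) records B1=T, B2=S, B3=T, B4=T, B5=T, B6=S, B11=T, B11=F
run #4 (v=6, z=10) records B1=T, B2=S, B3=T, B4=F, B5=T, B6=S, B11=T, B11=F
run #5 (v=7, z=3) records B1=T, B2=S, B3=T, B4=F, B5=T, B6=S, B11=F
run #6 (v=10, z=13) records B1=T, B2=S, B3=T, B4=F, B5=T, B6=S, B11=F
run #7 (v=0, z=8) records B1=T, B2=E, B3=T, B4=F, B5=T, B6=S, B11=T, B11=F
run #8 (v=9, z=2) records B1=T, B2=S, B3=T, B4=F, B5=T, B6=S, B11=F
run #9 (v=5, z=4) records B1=T, B2=S, B3=T, B4=T, B5=F, B6=E, B7=F, B8=E, B10=F, B11=T, B11=F
union over the pool: B1=T, B1=F, B2=S, B2=E, B3=T, B3=F, B4=T, B4=F, B5=T, B5=F, B6=S, B6=E, B7=F, B8=E, B10=F, B11=T, B11=F
uncovered (5 of 22): B7=T, B8=S, B9=T, B9=F, B10=T

Answer: B7=T, B8=S, B9=T, B9=F, B10=T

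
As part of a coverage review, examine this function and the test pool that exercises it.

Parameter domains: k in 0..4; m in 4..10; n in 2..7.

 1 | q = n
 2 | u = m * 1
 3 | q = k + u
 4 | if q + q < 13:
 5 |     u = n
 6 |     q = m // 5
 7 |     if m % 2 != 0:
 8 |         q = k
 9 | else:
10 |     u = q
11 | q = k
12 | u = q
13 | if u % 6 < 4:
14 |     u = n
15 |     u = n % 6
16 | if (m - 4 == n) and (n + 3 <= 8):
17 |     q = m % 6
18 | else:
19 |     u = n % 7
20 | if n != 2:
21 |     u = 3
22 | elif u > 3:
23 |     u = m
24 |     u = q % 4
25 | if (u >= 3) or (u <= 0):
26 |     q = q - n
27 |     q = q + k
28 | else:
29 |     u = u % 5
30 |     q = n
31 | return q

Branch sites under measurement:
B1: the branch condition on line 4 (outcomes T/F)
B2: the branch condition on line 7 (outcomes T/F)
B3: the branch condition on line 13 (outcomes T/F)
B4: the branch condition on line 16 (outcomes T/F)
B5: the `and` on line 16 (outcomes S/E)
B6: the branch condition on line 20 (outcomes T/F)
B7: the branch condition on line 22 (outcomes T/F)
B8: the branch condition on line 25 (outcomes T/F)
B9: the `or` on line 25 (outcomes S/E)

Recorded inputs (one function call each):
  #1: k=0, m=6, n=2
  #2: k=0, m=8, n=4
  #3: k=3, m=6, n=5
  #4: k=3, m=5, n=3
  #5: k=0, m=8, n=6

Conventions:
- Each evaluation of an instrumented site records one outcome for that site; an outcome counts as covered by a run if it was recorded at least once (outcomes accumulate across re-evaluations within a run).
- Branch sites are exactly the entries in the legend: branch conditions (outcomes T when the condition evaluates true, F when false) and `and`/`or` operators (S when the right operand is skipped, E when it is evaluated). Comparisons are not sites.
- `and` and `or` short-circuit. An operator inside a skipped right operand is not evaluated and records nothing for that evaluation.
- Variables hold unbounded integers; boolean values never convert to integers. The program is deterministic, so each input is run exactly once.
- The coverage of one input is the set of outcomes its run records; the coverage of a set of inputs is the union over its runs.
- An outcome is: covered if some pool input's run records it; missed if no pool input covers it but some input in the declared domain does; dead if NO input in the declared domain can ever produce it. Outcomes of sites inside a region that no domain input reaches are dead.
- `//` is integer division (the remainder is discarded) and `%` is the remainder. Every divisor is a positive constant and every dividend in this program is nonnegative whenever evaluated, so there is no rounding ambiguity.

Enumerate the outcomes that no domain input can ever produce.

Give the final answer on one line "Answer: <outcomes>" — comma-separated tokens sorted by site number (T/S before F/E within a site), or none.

exhaustive pass over the 210-input domain:
  reachable outcomes have witnesses, e.g. B1=T (e.g. k=0, m=4, n=2), B1=F (e.g. k=0, m=7, n=2), B2=T (e.g. k=0, m=5, n=2), B2=F (e.g. k=0, m=4, n=2)

Answer: none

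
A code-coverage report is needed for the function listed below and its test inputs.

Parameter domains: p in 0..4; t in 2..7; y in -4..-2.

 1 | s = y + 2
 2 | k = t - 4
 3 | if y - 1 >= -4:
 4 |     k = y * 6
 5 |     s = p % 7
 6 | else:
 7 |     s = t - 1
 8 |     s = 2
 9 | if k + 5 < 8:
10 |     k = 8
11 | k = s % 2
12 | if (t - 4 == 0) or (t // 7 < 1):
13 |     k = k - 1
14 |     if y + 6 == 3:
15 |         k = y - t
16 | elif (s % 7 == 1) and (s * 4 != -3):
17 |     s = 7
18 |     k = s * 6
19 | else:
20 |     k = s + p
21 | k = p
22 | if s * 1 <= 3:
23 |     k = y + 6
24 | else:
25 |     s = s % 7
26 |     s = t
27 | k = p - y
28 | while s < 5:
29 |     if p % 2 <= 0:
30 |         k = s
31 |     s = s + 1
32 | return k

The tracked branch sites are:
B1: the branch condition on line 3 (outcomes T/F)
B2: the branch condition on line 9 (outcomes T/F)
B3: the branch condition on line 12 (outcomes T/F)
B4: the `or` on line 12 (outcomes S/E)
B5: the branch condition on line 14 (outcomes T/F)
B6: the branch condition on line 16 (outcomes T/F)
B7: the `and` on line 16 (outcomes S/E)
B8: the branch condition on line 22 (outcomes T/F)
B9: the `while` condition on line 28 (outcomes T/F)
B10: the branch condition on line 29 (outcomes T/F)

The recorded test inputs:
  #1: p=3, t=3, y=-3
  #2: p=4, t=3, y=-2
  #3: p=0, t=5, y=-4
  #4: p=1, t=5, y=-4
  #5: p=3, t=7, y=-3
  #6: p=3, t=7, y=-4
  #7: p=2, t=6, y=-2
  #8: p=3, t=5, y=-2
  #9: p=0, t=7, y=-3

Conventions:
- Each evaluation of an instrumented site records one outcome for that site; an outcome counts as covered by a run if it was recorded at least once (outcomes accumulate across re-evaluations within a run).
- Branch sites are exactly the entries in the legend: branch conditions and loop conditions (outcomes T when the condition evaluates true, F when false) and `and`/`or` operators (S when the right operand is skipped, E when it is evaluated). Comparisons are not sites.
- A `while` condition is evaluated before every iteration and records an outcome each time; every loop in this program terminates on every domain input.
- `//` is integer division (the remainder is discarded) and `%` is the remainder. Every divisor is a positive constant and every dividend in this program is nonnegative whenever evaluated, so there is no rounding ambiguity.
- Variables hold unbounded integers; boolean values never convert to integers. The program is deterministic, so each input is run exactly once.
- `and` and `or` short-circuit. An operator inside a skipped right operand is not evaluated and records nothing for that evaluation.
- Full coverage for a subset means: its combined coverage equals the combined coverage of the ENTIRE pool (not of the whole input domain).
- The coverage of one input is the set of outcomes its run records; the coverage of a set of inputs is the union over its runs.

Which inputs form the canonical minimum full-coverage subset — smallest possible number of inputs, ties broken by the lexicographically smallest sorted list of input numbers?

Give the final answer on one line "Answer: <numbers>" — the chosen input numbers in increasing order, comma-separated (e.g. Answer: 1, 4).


input #1, p=3, t=3, y=-3: outcomes B1=T, B2=T, B3=T, B4=E, B5=T, B8=T, B9=T, B9=F, B10=F
input #2, p=4, t=3, y=-2: outcomes B1=T, B2=T, B3=T, B4=E, B5=F, B8=F, B9=T, B9=F, B10=T
input #3, p=0, t=5, y=-4: outcomes B1=F, B2=T, B3=T, B4=E, B5=F, B8=T, B9=T, B9=F, B10=T
input #4, p=1, t=5, y=-4: outcomes B1=F, B2=T, B3=T, B4=E, B5=F, B8=T, B9=T, B9=F, B10=F
input #5, p=3, t=7, y=-3: outcomes B1=T, B2=T, B3=F, B4=E, B6=F, B7=S, B8=T, B9=T, B9=F, B10=F
input #6, p=3, t=7, y=-4: outcomes B1=F, B2=F, B3=F, B4=E, B6=F, B7=S, B8=T, B9=T, B9=F, B10=F
input #7, p=2, t=6, y=-2: outcomes B1=T, B2=T, B3=T, B4=E, B5=F, B8=T, B9=T, B9=F, B10=T
input #8, p=3, t=5, y=-2: outcomes B1=T, B2=T, B3=T, B4=E, B5=F, B8=T, B9=T, B9=F, B10=F
input #9, p=0, t=7, y=-3: outcomes B1=T, B2=T, B3=F, B4=E, B6=F, B7=S, B8=T, B9=T, B9=F, B10=T
the full pool covers 17 outcomes: B1=T, B1=F, B2=T, B2=F, B3=T, B3=F, B4=E, B5=T, B5=F, B6=F, B7=S, B8=T, B8=F, B9=T, B9=F, B10=T, B10=F
no size-1 subset reaches all 17 outcomes (best union: 10/17)
no size-2 subset reaches all 17 outcomes (best union: 16/17)
the canonical winner is {1, 2, 6}: size 3, full 17-outcome coverage, earliest index list among size-3 covers
Answer: 1, 2, 6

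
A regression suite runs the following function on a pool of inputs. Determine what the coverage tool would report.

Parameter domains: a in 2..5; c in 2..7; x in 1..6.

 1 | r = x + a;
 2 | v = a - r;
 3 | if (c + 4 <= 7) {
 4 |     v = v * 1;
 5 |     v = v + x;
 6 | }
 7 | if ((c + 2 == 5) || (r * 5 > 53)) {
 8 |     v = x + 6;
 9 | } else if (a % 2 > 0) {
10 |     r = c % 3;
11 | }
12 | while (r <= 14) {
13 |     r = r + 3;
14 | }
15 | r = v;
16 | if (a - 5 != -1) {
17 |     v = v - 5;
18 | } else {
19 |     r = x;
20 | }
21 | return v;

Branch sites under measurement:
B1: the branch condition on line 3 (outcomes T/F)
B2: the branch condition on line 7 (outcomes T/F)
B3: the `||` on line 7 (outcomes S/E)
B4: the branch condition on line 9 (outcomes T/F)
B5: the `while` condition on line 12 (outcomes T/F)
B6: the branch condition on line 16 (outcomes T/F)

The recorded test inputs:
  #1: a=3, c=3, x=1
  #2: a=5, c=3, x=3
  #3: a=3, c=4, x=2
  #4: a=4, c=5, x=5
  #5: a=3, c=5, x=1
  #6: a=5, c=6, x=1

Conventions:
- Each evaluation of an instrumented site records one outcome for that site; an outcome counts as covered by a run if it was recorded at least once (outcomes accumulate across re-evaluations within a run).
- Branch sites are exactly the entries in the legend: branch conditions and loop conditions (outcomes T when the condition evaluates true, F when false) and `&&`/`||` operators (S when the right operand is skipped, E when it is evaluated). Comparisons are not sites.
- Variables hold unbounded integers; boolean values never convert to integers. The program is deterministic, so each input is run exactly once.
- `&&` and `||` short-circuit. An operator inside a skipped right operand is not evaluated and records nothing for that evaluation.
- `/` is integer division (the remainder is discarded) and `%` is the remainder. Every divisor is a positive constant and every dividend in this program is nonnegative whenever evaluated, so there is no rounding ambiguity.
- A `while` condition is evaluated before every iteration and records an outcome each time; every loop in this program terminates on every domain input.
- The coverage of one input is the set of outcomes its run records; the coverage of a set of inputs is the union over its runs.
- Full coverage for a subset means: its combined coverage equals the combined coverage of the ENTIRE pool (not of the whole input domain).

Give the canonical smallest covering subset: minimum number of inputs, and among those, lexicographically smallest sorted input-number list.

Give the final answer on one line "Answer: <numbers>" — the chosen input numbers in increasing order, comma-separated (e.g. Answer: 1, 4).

test 1 (a=3, c=3, x=1) fires B1->T, B3->S, B2->T, B5->T, B5->T, B5->T, B5->T, B5->F, B6->T; hits B1=T, B2=T, B3=S, B5=T, B5=F, B6=T
test 2 (a=5, c=3, x=3) fires B1->T, B3->S, B2->T, B5->T, B5->T, B5->T, B5->F, B6->T; hits B1=T, B2=T, B3=S, B5=T, B5=F, B6=T
test 3 (a=3, c=4, x=2) fires B1->F, B3->E, B2->F, B4->T, B5->T, B5->T, B5->T, B5->T, B5->T, B5->F, B6->T; hits B1=F, B2=F, B3=E, B4=T, B5=T, B5=F, B6=T
test 4 (a=4, c=5, x=5) fires B1->F, B3->E, B2->F, B4->F, B5->T, B5->T, B5->F, B6->F; hits B1=F, B2=F, B3=E, B4=F, B5=T, B5=F, B6=F
test 5 (a=3, c=5, x=1) fires B1->F, B3->E, B2->F, B4->T, B5->T, B5->T, B5->T, B5->T, B5->T, B5->F, B6->T; hits B1=F, B2=F, B3=E, B4=T, B5=T, B5=F, B6=T
test 6 (a=5, c=6, x=1) fires B1->F, B3->E, B2->F, B4->T, B5->T, B5->T, B5->T, B5->T, B5->T, B5->F, B6->T; hits B1=F, B2=F, B3=E, B4=T, B5=T, B5=F, B6=T
together the pool reaches 12 outcomes: B1=T, B1=F, B2=T, B2=F, B3=S, B3=E, B4=T, B4=F, B5=T, B5=F, B6=T, B6=F
no size-1 subset reaches all 12 outcomes (best union: 7/12)
no size-2 subset reaches all 12 outcomes (best union: 11/12)
inputs {1, 3, 4} (size 3) cover everything; no size-3 subset with a lexicographically smaller index list covers all 12

Answer: 1, 3, 4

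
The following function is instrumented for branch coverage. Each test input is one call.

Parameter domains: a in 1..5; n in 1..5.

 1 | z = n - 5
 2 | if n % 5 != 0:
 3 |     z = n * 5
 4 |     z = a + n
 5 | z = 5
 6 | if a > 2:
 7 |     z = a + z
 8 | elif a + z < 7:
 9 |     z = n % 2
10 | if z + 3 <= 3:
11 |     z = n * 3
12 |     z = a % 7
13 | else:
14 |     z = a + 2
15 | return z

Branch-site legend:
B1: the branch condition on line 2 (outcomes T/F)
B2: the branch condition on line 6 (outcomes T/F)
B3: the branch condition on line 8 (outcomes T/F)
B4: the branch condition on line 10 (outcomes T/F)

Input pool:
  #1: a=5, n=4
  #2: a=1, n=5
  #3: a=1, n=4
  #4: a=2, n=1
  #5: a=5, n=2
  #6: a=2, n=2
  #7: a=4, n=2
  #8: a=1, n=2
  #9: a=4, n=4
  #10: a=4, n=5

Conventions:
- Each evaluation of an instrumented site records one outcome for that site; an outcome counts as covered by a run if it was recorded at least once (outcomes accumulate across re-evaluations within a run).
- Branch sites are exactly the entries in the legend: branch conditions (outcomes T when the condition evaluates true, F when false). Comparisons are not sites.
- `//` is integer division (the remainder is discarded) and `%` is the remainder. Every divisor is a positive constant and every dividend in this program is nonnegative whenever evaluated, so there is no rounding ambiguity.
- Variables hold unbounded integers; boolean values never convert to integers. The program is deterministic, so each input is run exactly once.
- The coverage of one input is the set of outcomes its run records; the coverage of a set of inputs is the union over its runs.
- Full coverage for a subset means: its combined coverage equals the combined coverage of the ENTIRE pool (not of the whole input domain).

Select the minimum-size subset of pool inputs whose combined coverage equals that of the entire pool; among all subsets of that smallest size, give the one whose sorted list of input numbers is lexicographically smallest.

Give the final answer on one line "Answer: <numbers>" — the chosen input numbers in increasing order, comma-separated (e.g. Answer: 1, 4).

#1 (a=5, n=4) -> B1->T, B2->T, B4->F; covered: B1=T, B2=T, B4=F
#2 (a=1, n=5) -> B1->F, B2->F, B3->T, B4->F; covered: B1=F, B2=F, B3=T, B4=F
#3 (a=1, n=4) -> B1->T, B2->F, B3->T, B4->T; covered: B1=T, B2=F, B3=T, B4=T
#4 (a=2, n=1) -> B1->T, B2->F, B3->F, B4->F; covered: B1=T, B2=F, B3=F, B4=F
#5 (a=5, n=2) -> B1->T, B2->T, B4->F; covered: B1=T, B2=T, B4=F
#6 (a=2, n=2) -> B1->T, B2->F, B3->F, B4->F; covered: B1=T, B2=F, B3=F, B4=F
#7 (a=4, n=2) -> B1->T, B2->T, B4->F; covered: B1=T, B2=T, B4=F
#8 (a=1, n=2) -> B1->T, B2->F, B3->T, B4->T; covered: B1=T, B2=F, B3=T, B4=T
#9 (a=4, n=4) -> B1->T, B2->T, B4->F; covered: B1=T, B2=T, B4=F
#10 (a=4, n=5) -> B1->F, B2->T, B4->F; covered: B1=F, B2=T, B4=F
the full pool covers 8 outcomes: B1=T, B1=F, B2=T, B2=F, B3=T, B3=F, B4=T, B4=F
every size-1 subset falls short of the 8 outcomes (best: 4/8)
every size-2 subset falls short of the 8 outcomes (best: 7/8)
inputs {3, 4, 10} (size 3) cover everything; no size-3 subset with a lexicographically smaller index list covers all 8

Answer: 3, 4, 10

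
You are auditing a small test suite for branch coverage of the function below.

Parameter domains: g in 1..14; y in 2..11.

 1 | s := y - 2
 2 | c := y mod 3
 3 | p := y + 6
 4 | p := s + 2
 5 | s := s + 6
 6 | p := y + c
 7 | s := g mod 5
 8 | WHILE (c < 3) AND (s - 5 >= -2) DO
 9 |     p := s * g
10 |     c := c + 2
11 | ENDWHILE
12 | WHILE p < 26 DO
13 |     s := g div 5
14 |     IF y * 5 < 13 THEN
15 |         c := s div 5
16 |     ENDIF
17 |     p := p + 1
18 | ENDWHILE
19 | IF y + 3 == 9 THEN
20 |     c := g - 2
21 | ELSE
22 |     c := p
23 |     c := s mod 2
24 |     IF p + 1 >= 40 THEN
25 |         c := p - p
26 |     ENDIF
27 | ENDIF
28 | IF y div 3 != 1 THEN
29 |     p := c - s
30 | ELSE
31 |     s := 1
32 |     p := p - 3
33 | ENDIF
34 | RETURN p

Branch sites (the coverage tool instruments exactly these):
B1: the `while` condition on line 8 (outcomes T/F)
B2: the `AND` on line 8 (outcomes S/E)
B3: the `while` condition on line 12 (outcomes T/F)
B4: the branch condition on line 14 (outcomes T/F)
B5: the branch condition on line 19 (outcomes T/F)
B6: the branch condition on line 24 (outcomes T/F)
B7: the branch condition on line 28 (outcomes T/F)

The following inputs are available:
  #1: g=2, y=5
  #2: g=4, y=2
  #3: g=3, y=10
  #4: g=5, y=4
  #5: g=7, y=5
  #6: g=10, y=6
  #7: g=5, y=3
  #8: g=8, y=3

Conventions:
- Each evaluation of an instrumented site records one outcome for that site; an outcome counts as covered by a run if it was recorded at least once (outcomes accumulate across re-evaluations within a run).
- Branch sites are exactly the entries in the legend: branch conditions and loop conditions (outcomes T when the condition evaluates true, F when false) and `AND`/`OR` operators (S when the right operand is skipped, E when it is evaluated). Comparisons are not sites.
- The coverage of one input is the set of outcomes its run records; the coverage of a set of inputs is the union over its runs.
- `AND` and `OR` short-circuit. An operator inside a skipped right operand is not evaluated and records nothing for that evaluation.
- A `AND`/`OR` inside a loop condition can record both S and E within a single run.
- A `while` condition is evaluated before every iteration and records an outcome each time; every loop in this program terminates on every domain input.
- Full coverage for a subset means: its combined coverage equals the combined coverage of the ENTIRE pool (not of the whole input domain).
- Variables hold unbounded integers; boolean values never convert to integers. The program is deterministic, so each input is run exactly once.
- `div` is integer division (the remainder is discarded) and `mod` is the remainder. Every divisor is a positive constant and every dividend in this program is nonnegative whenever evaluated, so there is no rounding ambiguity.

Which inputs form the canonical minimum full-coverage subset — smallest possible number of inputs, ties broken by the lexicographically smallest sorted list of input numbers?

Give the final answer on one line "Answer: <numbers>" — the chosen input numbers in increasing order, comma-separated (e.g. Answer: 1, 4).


#1 (g=2, y=5) -> B2->E, B1->F, B3->T, B4->F, B3->T, B4->F, B3->T, B4->F, B3->T, B4->F, B3->T, B4->F, B3->T, B4->F, ...; covered: B1=F, B2=E, B3=T, B3=F, B4=F, B5=F, B6=F, B7=F
#2 (g=4, y=2) -> B2->E, B1->T, B2->S, B1->F, B3->T, B4->T, B3->T, B4->T, B3->T, B4->T, B3->T, B4->T, B3->T, B4->T, ...; covered: B1=T, B1=F, B2=S, B2=E, B3=T, B3=F, B4=T, B5=F, B6=F, B7=T
#3 (g=3, y=10) -> B2->E, B1->T, B2->S, B1->F, B3->T, B4->F, B3->T, B4->F, B3->T, B4->F, B3->T, B4->F, B3->T, B4->F, ...; covered: B1=T, B1=F, B2=S, B2=E, B3=T, B3=F, B4=F, B5=F, B6=F, B7=T
#4 (g=5, y=4) -> B2->E, B1->F, B3->T, B4->F, B3->T, B4->F, B3->T, B4->F, B3->T, B4->F, B3->T, B4->F, B3->T, B4->F, ...; covered: B1=F, B2=E, B3=T, B3=F, B4=F, B5=F, B6=F, B7=F
#5 (g=7, y=5) -> B2->E, B1->F, B3->T, B4->F, B3->T, B4->F, B3->T, B4->F, B3->T, B4->F, B3->T, B4->F, B3->T, B4->F, ...; covered: B1=F, B2=E, B3=T, B3=F, B4=F, B5=F, B6=F, B7=F
#6 (g=10, y=6) -> B2->E, B1->F, B3->T, B4->F, B3->T, B4->F, B3->T, B4->F, B3->T, B4->F, B3->T, B4->F, B3->T, B4->F, ...; covered: B1=F, B2=E, B3=T, B3=F, B4=F, B5=T, B7=T
#7 (g=5, y=3) -> B2->E, B1->F, B3->T, B4->F, B3->T, B4->F, B3->T, B4->F, B3->T, B4->F, B3->T, B4->F, B3->T, B4->F, ...; covered: B1=F, B2=E, B3=T, B3=F, B4=F, B5=F, B6=F, B7=F
#8 (g=8, y=3) -> B2->E, B1->T, B2->E, B1->T, B2->S, B1->F, B3->T, B4->F, B3->T, B4->F, B3->F, B5->F, B6->F, B7->F; covered: B1=T, B1=F, B2=S, B2=E, B3=T, B3=F, B4=F, B5=F, B6=F, B7=F
the full pool covers 13 outcomes: B1=T, B1=F, B2=S, B2=E, B3=T, B3=F, B4=T, B4=F, B5=T, B5=F, B6=F, B7=T, B7=F
no size-1 subset reaches all 13 outcomes (best union: 10/13)
no size-2 subset reaches all 13 outcomes (best union: 12/13)
the canonical winner is {1, 2, 6}: size 3, full 13-outcome coverage, earliest index list among size-3 covers
Answer: 1, 2, 6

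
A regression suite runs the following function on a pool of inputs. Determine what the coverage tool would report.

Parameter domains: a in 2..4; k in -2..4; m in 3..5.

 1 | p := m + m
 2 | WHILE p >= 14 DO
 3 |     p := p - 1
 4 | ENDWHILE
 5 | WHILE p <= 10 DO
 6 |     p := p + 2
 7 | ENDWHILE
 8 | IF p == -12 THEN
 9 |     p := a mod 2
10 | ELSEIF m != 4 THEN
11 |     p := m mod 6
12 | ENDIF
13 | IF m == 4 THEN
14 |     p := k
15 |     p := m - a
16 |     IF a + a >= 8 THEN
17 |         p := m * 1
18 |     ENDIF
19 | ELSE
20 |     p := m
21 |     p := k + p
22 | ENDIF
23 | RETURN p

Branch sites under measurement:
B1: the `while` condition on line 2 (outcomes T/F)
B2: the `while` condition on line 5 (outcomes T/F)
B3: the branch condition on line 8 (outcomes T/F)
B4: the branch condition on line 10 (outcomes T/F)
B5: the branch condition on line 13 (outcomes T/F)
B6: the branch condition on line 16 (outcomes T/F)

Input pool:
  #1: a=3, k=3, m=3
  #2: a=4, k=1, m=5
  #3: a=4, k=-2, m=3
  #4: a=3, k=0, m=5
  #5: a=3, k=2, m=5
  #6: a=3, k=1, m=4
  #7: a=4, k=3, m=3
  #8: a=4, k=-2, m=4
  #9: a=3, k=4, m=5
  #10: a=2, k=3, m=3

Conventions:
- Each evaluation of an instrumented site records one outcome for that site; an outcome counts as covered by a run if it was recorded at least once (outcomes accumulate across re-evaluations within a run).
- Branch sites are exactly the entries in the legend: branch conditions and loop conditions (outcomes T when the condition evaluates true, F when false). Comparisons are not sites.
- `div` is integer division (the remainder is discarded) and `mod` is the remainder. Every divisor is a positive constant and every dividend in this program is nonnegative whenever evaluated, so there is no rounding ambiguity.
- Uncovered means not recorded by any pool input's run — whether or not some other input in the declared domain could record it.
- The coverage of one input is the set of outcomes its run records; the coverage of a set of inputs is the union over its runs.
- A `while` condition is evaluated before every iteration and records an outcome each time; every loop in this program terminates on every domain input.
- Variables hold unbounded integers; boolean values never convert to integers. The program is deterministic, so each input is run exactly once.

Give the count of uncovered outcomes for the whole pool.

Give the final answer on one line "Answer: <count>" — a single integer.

input #1, a=3, k=3, m=3: events B1->F, B2->T, B2->T, B2->T, B2->F, B3->F, B4->T, B5->F; outcomes B1=F, B2=T, B2=F, B3=F, B4=T, B5=F
input #2, a=4, k=1, m=5: events B1->F, B2->T, B2->F, B3->F, B4->T, B5->F; outcomes B1=F, B2=T, B2=F, B3=F, B4=T, B5=F
input #3, a=4, k=-2, m=3: events B1->F, B2->T, B2->T, B2->T, B2->F, B3->F, B4->T, B5->F; outcomes B1=F, B2=T, B2=F, B3=F, B4=T, B5=F
input #4, a=3, k=0, m=5: events B1->F, B2->T, B2->F, B3->F, B4->T, B5->F; outcomes B1=F, B2=T, B2=F, B3=F, B4=T, B5=F
input #5, a=3, k=2, m=5: events B1->F, B2->T, B2->F, B3->F, B4->T, B5->F; outcomes B1=F, B2=T, B2=F, B3=F, B4=T, B5=F
input #6, a=3, k=1, m=4: events B1->F, B2->T, B2->T, B2->F, B3->F, B4->F, B5->T, B6->F; outcomes B1=F, B2=T, B2=F, B3=F, B4=F, B5=T, B6=F
input #7, a=4, k=3, m=3: events B1->F, B2->T, B2->T, B2->T, B2->F, B3->F, B4->T, B5->F; outcomes B1=F, B2=T, B2=F, B3=F, B4=T, B5=F
input #8, a=4, k=-2, m=4: events B1->F, B2->T, B2->T, B2->F, B3->F, B4->F, B5->T, B6->T; outcomes B1=F, B2=T, B2=F, B3=F, B4=F, B5=T, B6=T
input #9, a=3, k=4, m=5: events B1->F, B2->T, B2->F, B3->F, B4->T, B5->F; outcomes B1=F, B2=T, B2=F, B3=F, B4=T, B5=F
input #10, a=2, k=3, m=3: events B1->F, B2->T, B2->T, B2->T, B2->F, B3->F, B4->T, B5->F; outcomes B1=F, B2=T, B2=F, B3=F, B4=T, B5=F
union over the pool: B1=F, B2=T, B2=F, B3=F, B4=T, B4=F, B5=T, B5=F, B6=T, B6=F
uncovered (2 of 12): B1=T, B3=T

Answer: 2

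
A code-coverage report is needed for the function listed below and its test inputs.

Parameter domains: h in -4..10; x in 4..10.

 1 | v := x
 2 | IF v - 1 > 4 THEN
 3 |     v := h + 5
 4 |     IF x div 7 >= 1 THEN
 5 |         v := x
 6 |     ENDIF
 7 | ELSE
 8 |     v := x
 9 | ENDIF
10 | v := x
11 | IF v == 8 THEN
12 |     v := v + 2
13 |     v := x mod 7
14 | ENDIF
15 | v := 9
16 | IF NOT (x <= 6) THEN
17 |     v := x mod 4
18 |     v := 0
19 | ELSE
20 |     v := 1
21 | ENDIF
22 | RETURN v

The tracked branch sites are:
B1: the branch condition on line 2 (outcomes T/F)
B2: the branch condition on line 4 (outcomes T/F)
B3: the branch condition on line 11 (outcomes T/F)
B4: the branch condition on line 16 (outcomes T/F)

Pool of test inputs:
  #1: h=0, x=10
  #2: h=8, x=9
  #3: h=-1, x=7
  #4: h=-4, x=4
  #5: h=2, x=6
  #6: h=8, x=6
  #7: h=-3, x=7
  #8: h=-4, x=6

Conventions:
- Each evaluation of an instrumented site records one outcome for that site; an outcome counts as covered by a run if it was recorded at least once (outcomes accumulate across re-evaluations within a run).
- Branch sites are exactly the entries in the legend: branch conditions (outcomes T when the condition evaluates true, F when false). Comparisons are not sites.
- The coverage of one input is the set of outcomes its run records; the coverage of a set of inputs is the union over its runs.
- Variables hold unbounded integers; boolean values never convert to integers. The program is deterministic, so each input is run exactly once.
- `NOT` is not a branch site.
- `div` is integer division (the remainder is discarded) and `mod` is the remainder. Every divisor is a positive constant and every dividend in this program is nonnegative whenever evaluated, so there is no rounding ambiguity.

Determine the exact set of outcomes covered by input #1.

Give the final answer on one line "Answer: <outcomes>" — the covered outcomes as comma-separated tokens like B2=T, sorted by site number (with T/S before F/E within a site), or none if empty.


Simulating input #1 (h=0, x=10) step by step:
  B1->T, B2->T, B3->F, B4->T
deduplicating events, the covered set is: B1=T, B2=T, B3=F, B4=T
Answer: B1=T, B2=T, B3=F, B4=T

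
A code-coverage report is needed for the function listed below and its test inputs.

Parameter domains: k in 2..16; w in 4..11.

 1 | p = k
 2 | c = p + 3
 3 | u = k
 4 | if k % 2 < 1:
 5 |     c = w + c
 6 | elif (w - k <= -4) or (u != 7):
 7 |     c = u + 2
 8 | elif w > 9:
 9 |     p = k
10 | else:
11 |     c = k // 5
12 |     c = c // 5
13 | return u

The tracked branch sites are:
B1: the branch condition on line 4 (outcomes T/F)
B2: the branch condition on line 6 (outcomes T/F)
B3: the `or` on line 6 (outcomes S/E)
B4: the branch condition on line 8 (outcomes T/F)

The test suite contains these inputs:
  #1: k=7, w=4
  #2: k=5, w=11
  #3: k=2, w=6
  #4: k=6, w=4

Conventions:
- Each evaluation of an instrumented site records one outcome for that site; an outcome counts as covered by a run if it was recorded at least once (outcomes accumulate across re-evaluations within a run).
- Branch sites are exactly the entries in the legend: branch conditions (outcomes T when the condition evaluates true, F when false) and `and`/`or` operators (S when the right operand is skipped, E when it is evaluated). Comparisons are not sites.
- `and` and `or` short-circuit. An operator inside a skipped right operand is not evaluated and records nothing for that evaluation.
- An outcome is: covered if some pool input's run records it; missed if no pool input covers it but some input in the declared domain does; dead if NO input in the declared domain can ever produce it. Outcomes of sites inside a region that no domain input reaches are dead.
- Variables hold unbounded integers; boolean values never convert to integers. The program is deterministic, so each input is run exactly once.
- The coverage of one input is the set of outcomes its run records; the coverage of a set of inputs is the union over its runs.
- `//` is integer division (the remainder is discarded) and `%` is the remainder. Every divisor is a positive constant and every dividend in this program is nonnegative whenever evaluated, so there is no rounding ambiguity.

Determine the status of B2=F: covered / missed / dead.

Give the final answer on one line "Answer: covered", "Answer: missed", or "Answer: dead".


B2=F is recorded by pool input(s) 1 -> covered
Answer: covered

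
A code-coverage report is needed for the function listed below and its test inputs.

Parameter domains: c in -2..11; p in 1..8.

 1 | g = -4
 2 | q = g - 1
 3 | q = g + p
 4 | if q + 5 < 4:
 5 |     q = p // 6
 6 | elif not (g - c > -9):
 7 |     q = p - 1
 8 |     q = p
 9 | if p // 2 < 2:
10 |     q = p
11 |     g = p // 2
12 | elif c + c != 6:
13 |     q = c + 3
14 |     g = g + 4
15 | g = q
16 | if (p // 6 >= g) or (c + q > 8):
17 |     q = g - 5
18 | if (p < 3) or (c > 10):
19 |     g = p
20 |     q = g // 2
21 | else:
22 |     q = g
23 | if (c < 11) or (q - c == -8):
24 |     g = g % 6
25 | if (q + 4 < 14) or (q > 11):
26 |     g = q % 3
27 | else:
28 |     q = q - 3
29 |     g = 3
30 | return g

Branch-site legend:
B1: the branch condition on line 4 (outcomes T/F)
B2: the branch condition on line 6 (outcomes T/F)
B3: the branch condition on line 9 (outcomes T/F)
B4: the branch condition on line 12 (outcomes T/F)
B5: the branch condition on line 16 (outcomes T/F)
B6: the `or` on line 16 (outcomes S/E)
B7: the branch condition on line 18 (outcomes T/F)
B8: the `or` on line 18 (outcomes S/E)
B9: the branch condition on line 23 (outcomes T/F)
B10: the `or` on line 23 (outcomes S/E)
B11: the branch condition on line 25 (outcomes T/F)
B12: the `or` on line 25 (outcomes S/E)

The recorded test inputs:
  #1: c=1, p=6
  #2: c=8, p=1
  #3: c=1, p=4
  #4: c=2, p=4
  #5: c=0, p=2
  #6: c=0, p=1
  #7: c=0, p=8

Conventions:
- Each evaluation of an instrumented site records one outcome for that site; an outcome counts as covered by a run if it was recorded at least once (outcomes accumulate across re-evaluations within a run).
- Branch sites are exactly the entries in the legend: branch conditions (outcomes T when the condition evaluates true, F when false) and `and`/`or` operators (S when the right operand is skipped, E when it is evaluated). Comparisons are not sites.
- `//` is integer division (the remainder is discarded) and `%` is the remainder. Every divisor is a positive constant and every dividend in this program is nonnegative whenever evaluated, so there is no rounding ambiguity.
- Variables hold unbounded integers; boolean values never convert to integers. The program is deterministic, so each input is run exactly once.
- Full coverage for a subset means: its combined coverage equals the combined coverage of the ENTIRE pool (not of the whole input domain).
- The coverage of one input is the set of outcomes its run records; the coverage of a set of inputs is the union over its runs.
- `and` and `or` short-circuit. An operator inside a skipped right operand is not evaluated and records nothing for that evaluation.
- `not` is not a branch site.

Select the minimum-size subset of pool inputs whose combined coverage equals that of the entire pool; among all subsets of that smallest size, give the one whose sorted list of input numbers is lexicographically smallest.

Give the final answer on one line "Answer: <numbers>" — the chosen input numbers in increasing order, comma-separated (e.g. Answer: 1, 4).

test 1 (c=1, p=6) fires B1->F, B2->F, B3->F, B4->T, B6->E, B5->F, B8->E, B7->F, B10->S, B9->T, B12->S, B11->T; hits B1=F, B2=F, B3=F, B4=T, B5=F, B6=E, B7=F, B8=E, B9=T, B10=S, B11=T, B12=S
test 2 (c=8, p=1) fires B1->T, B3->T, B6->E, B5->T, B8->S, B7->T, B10->S, B9->T, B12->S, B11->T; hits B1=T, B3=T, B5=T, B6=E, B7=T, B8=S, B9=T, B10=S, B11=T, B12=S
test 3 (c=1, p=4) fires B1->F, B2->F, B3->F, B4->T, B6->E, B5->F, B8->E, B7->F, B10->S, B9->T, B12->S, B11->T; hits B1=F, B2=F, B3=F, B4=T, B5=F, B6=E, B7=F, B8=E, B9=T, B10=S, B11=T, B12=S
test 4 (c=2, p=4) fires B1->F, B2->F, B3->F, B4->T, B6->E, B5->F, B8->E, B7->F, B10->S, B9->T, B12->S, B11->T; hits B1=F, B2=F, B3=F, B4=T, B5=F, B6=E, B7=F, B8=E, B9=T, B10=S, B11=T, B12=S
test 5 (c=0, p=2) fires B1->T, B3->T, B6->E, B5->F, B8->S, B7->T, B10->S, B9->T, B12->S, B11->T; hits B1=T, B3=T, B5=F, B6=E, B7=T, B8=S, B9=T, B10=S, B11=T, B12=S
test 6 (c=0, p=1) fires B1->T, B3->T, B6->E, B5->F, B8->S, B7->T, B10->S, B9->T, B12->S, B11->T; hits B1=T, B3=T, B5=F, B6=E, B7=T, B8=S, B9=T, B10=S, B11=T, B12=S
test 7 (c=0, p=8) fires B1->F, B2->F, B3->F, B4->T, B6->E, B5->F, B8->E, B7->F, B10->S, B9->T, B12->S, B11->T; hits B1=F, B2=F, B3=F, B4=T, B5=F, B6=E, B7=F, B8=E, B9=T, B10=S, B11=T, B12=S
together the pool reaches 17 outcomes: B1=T, B1=F, B2=F, B3=T, B3=F, B4=T, B5=T, B5=F, B6=E, B7=T, B7=F, B8=S, B8=E, B9=T, B10=S, B11=T, B12=S
size 1 is not enough: best union over all size-1 subsets is 12/17
at size 2, {1, 2} reaches all 17 outcomes; every lexicographically earlier size-2 subset fails

Answer: 1, 2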